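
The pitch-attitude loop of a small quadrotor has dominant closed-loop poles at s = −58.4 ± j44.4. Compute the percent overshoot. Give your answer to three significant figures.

%OS ≈ 1.60%

With σ = 58.4, ω_d = 44.4: ω_n = √(σ²+ω_d²) = 73.4 rad/s, ζ = σ/ω_n = 0.796.
%OS = 100 e^{−πζ/√(1−ζ²)} with ζ = 0.796 gives 1.60%.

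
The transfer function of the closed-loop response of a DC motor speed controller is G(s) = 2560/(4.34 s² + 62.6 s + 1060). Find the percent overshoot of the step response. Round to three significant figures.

%OS ≈ 19.5%

Dividing through by 4.34: denominator becomes s² + 14.42 s + 244.2.
So ω_n = √244.2 = 15.6 rad/s and ζ = 14.42/(2·15.6) = 0.461.
%OS = 100·exp(−πζ/√(1−ζ²)) = 19.5%.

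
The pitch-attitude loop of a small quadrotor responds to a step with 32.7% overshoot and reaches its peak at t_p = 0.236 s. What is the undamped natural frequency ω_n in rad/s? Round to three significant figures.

The overshoot fixes ζ = −ln(OS)/√(π²+ln²(OS)) = 0.335.
From t_p = π/ω_d, ω_d = π/0.236 = 13.3 rad/s, so ω_n = ω_d/√(1−ζ²) = 14.1 rad/s.

ω_n ≈ 14.1 rad/s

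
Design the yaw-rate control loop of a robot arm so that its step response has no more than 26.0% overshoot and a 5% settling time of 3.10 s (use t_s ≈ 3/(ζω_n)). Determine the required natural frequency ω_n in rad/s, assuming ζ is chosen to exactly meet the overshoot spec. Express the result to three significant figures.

From %OS = 100·exp(−πζ/√(1−ζ²)), invert to get ζ = −ln(OS)/√(π² + ln²(OS)) with OS = 0.260.
−ln 0.260 = 1.347, so ζ = 1.347/√(π² + 1.815) = 0.394.
Then ω_n = 3/(ζ t_s) = 3/(0.394 × 3.10) = 2.46 rad/s.

ω_n ≈ 2.46 rad/s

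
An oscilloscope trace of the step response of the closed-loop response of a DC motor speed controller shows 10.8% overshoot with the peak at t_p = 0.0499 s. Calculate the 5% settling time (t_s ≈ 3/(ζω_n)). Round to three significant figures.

t_s ≈ 0.0673 s

ζ from %OS: ζ = |ln 0.108|/√(π²+ln²0.108) = 0.578.
From t_p = π/ω_d, ω_d = π/0.0499 = 63.0 rad/s, so ω_n = ω_d/√(1−ζ²) = 77.2 rad/s.
t_s ≈ 3/(ζω_n) = 3/(0.578·77.2) = 0.0673 s.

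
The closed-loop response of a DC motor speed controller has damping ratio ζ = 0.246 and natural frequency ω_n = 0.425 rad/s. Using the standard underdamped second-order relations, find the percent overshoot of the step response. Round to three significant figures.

For an underdamped second-order system, %OS = 100·exp(−πζ/√(1−ζ²)).
πζ/√(1−ζ²) = π·0.246/√(1−0.0605) = 0.7973, so %OS = 100·e^(−0.7973) = 45.1%.

%OS ≈ 45.1%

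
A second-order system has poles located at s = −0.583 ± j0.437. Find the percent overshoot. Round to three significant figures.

%OS ≈ 1.51%

The poles are at −σ ± jω_d with σ = 0.583 and ω_d = 0.437, so ω_n = √(σ²+ω_d²) = 0.729 rad/s and ζ = σ/ω_n = 0.800.
%OS = 100·exp(−πζ/√(1−ζ²)) = 1.51%.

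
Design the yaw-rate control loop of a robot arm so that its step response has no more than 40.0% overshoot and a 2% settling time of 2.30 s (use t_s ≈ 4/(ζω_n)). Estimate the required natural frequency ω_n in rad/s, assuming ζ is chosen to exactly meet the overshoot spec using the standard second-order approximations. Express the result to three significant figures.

From %OS = 100·exp(−πζ/√(1−ζ²)), invert to get ζ = −ln(OS)/√(π² + ln²(OS)) with OS = 0.400.
−ln 0.400 = 0.9163, so ζ = 0.9163/√(π² + 0.8396) = 0.280.
From t_s ≈ 4/(ζω_n): ω_n = 4/(ζ·t_s) = 4/(0.280·2.30) = 6.21 rad/s.

ω_n ≈ 6.21 rad/s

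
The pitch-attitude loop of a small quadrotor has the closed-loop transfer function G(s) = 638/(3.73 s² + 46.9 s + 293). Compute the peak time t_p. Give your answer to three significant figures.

Dividing through by 3.73: denominator becomes s² + 12.57 s + 78.55.
So ω_n = √78.55 = 8.86 rad/s and ζ = 12.57/(2·8.86) = 0.709.
The damped frequency ω_d = ω_n√(1−ζ²) = 6.25 rad/s. t_p = π/ω_d = 0.503 s.

t_p ≈ 0.503 s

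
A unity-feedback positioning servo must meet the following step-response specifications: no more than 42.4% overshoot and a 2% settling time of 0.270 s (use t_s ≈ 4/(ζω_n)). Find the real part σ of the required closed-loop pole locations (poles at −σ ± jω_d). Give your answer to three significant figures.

σ ≈ 14.8

The settling-time spec alone fixes σ = ζω_n = 4/t_s = 4/0.270 = 14.8.
(Overshoot then fixes ζ = 0.263 and hence ω_d = σ·√(1−ζ²)/ζ = 54.2 rad/s.)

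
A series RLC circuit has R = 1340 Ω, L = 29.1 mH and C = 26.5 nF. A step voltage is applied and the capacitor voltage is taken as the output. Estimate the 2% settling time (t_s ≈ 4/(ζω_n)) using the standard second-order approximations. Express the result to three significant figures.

For a series RLC circuit (capacitor voltage as output), ω_n = 1/√(LC) = 1/√(29.1 mH · 26.5 nF) = 36000 rad/s.
ζ = (R/2)·√(C/L) = (1340/2)·√(26.5 nF/29.1 mH) = 0.639.
t_s ≈ 4/(ζω_n) = 0.000174 s.

t_s ≈ 0.000174 s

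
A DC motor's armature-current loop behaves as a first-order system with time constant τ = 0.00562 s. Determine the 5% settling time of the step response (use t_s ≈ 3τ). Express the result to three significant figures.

t_s ≈ 0.0169 s

t_s ≈ 3τ = 0.0169 s.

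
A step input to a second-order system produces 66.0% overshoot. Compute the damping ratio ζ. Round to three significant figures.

Inverting the overshoot relation: ζ = |ln 0.660|/√(π² + ln²0.660) = 0.131.

ζ ≈ 0.131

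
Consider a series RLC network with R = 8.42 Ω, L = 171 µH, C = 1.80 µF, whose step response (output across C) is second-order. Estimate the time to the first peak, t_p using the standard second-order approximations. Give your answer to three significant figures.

t_p ≈ 0.0000611 s

For a series RLC circuit (capacitor voltage as output), ω_n = 1/√(LC) = 1/√(171 µH · 1.80 µF) = 57000 rad/s.
ζ = (R/2)·√(C/L) = (8.42/2)·√(1.80 µF/171 µH) = 0.432.
ω_d = 57000·√(1 − 0.432²) = 51400 rad/s. t_p = π/ω_d = 0.0000611 s.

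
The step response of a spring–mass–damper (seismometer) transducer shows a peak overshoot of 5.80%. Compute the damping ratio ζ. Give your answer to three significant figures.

ζ ≈ 0.672

From %OS = 100·exp(−πζ/√(1−ζ²)), invert to get ζ = −ln(OS)/√(π² + ln²(OS)) with OS = 0.0580.
−ln 0.0580 = 2.847, so ζ = 2.847/√(π² + 8.107) = 0.672.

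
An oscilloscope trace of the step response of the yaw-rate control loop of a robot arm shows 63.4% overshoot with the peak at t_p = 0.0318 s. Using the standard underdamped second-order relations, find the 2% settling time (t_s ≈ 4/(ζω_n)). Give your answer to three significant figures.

From the overshoot, ζ = −ln(OS)/√(π²+ln²(OS)) = 0.144.
From t_p = π/ω_d, ω_d = π/0.0318 = 98.8 rad/s, so ω_n = ω_d/√(1−ζ²) = 99.8 rad/s.
t_s ≈ 4/(ζω_n) = 4/(0.144·99.8) = 0.279 s.

t_s ≈ 0.279 s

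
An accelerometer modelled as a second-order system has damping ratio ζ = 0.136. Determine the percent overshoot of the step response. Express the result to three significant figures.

For an underdamped second-order system, %OS = 100·exp(−πζ/√(1−ζ²)).
πζ/√(1−ζ²) = π·0.136/√(1−0.0185) = 0.4313, so %OS = 100·e^(−0.4313) = 65.0%.

%OS ≈ 65.0%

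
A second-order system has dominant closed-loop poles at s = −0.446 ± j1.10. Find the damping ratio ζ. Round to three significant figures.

ζ ≈ 0.376

With σ = 0.446, ω_d = 1.10: ω_n = √(σ²+ω_d²) = 1.19 rad/s, ζ = σ/ω_n = 0.376.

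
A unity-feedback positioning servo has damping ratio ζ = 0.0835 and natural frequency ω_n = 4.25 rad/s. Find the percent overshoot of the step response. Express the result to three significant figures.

For an underdamped second-order system, %OS = 100·exp(−πζ/√(1−ζ²)).
πζ/√(1−ζ²) = π·0.0835/√(1−0.00697) = 0.2632, so %OS = 100·e^(−0.2632) = 76.9%.

%OS ≈ 76.9%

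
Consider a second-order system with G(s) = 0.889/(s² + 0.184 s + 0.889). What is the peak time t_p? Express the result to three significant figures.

t_p ≈ 3.35 s

Matching coefficients with s² + 2ζω_n s + ω_n² gives ω_n² = 0.889 ⇒ ω_n = 0.943 rad/s, and ζ = 0.184/(2ω_n) = 0.0976.
ω_d = ω_n√(1−ζ²) = 0.938 rad/s. Then t_p = π/ω_d = 3.35 s.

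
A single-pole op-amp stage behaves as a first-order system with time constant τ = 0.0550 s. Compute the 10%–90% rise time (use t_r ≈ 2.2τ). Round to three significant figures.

t_r ≈ 2.2τ = 0.121 s.

t_r ≈ 0.121 s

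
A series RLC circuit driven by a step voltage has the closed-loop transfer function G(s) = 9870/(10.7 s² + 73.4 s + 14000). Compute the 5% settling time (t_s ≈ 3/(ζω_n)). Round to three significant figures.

t_s ≈ 0.875 s

Dividing through by 10.7: denominator becomes s² + 6.860 s + 1308.
So ω_n = √1308 = 36.2 rad/s and ζ = 6.860/(2·36.2) = 0.0948.
t_s ≈ 3/(ζω_n) = 0.875 s.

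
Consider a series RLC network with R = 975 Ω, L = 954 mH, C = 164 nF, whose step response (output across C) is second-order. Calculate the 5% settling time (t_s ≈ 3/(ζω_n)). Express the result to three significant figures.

t_s ≈ 0.00587 s

For a series RLC circuit (capacitor voltage as output), ω_n = 1/√(LC) = 1/√(954 mH · 164 nF) = 2530 rad/s.
ζ = (R/2)·√(C/L) = (975/2)·√(164 nF/954 mH) = 0.202.
t_s ≈ 3/(ζω_n) = 0.00587 s.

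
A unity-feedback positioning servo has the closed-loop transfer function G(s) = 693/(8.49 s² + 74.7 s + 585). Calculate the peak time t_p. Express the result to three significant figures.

Dividing through by 8.49: denominator becomes s² + 8.799 s + 68.90.
So ω_n = √68.90 = 8.30 rad/s and ζ = 8.799/(2·8.30) = 0.530.
ω_d = 8.30·√(1 − 0.530²) = 7.04 rad/s. t_p = π/ω_d = 0.446 s.

t_p ≈ 0.446 s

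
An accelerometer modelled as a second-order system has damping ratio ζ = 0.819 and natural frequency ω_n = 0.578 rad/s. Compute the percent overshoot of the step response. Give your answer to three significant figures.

For an underdamped second-order system, %OS = 100·exp(−πζ/√(1−ζ²)).
πζ/√(1−ζ²) = π·0.819/√(1−0.671) = 4.484, so %OS = 100·e^(−4.484) = 1.13%.

%OS ≈ 1.13%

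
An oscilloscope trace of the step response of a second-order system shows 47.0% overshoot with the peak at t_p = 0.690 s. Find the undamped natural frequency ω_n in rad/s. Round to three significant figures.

ω_n ≈ 4.68 rad/s

ζ from %OS: ζ = |ln 0.470|/√(π²+ln²0.470) = 0.234.
t_p = π/ω_d ⇒ ω_d = 4.55 rad/s; then ω_n = ω_d/√(1−ζ²) = 4.68 rad/s.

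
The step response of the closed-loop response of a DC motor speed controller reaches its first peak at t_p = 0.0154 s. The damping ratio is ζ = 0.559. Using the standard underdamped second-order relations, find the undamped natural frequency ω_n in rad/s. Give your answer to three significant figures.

ω_n ≈ 246 rad/s

Peak time t_p = π/ω_d, so ω_d = π/t_p = π/0.0154 = 204 rad/s.
ω_n = ω_d/√(1−ζ²) = 204/√0.688 = 246 rad/s.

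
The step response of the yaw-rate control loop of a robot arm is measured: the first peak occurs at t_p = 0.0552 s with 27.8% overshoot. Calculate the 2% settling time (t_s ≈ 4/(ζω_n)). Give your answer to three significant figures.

t_s ≈ 0.172 s

From the overshoot, ζ = −ln(OS)/√(π²+ln²(OS)) = 0.377.
From t_p = π/ω_d, ω_d = π/0.0552 = 56.9 rad/s, so ω_n = ω_d/√(1−ζ²) = 61.5 rad/s.
t_s ≈ 4/(ζω_n) = 4/(0.377·61.5) = 0.172 s.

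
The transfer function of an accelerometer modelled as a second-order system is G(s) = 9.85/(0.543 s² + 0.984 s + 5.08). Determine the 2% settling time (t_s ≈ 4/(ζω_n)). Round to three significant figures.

Dividing through by 0.543: denominator becomes s² + 1.812 s + 9.355.
So ω_n = √9.355 = 3.06 rad/s and ζ = 1.812/(2·3.06) = 0.296.
t_s ≈ 4/(ζω_n) = 4.41 s.

t_s ≈ 4.41 s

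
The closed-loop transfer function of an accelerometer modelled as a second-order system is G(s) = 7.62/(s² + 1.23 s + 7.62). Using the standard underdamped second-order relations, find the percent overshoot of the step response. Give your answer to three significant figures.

%OS ≈ 48.8%

Comparing the denominator to s² + 2ζω_n s + ω_n²: ω_n = √7.62 = 2.76 rad/s, and 2ζω_n = 1.23 so ζ = 1.23/(2·2.76) = 0.223.
%OS = 100 e^{−πζ/√(1−ζ²)} with ζ = 0.223 gives 48.8%.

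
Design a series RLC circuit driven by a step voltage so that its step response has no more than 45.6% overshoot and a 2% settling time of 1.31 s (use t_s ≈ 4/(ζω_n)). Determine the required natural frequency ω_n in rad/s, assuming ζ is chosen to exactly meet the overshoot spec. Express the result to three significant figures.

ω_n ≈ 12.6 rad/s

Inverting the overshoot relation: ζ = |ln 0.456|/√(π² + ln²0.456) = 0.242.
From t_s ≈ 4/(ζω_n): ω_n = 4/(ζ·t_s) = 4/(0.242·1.31) = 12.6 rad/s.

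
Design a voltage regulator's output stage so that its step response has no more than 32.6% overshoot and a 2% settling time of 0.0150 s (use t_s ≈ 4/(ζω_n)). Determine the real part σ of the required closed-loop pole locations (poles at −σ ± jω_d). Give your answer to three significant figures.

σ ≈ 267

The settling-time spec alone fixes σ = ζω_n = 4/t_s = 4/0.0150 = 267.
(Overshoot then fixes ζ = 0.336 and hence ω_d = σ·√(1−ζ²)/ζ = 747 rad/s.)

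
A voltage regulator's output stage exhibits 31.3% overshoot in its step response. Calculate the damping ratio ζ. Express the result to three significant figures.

ζ ≈ 0.347

Inverting the overshoot relation: ζ = |ln 0.313|/√(π² + ln²0.313) = 0.347.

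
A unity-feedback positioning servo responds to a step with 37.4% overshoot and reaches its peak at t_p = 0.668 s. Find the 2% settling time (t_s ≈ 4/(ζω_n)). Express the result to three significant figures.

The overshoot fixes ζ = −ln(OS)/√(π²+ln²(OS)) = 0.299.
t_p = π/ω_d ⇒ ω_d = 4.70 rad/s; then ω_n = ω_d/√(1−ζ²) = 4.93 rad/s.
t_s ≈ 4/(ζω_n) = 4/(0.299·4.93) = 2.72 s.

t_s ≈ 2.72 s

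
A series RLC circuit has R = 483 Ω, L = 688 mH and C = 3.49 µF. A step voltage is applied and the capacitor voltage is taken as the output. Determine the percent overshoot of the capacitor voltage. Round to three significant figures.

%OS ≈ 13.1%

For a series RLC circuit (capacitor voltage as output), ω_n = 1/√(LC) = 1/√(688 mH · 3.49 µF) = 645 rad/s.
ζ = (R/2)·√(C/L) = (483/2)·√(3.49 µF/688 mH) = 0.544.
%OS = 100·exp(−πζ/√(1−ζ²)) = 13.1%.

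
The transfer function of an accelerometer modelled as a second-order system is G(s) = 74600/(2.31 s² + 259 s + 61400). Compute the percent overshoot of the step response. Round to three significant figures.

%OS ≈ 31.7%

Dividing through by 2.31: denominator becomes s² + 112.1 s + 26580.
So ω_n = √26580 = 163 rad/s and ζ = 112.1/(2·163) = 0.344.
%OS = 100 e^{−πζ/√(1−ζ²)} with ζ = 0.344 gives 31.7%.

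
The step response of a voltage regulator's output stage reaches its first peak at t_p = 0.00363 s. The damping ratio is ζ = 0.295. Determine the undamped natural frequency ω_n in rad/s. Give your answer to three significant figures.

Peak time t_p = π/ω_d, so ω_d = π/t_p = π/0.00363 = 865 rad/s.
ω_n = ω_d/√(1−ζ²) = 865/√0.913 = 906 rad/s.

ω_n ≈ 906 rad/s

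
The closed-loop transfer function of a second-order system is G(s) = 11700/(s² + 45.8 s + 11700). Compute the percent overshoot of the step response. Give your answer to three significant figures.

%OS ≈ 50.6%

Comparing the denominator to s² + 2ζω_n s + ω_n²: ω_n = √11700 = 108 rad/s, and 2ζω_n = 45.8 so ζ = 45.8/(2·108) = 0.212.
%OS = 100 e^{−πζ/√(1−ζ²)} with ζ = 0.212 gives 50.6%.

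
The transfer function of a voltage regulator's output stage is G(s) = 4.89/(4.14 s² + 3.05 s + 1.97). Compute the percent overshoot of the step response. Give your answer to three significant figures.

%OS ≈ 13.7%

Dividing through by 4.14: denominator becomes s² + 0.7367 s + 0.4758.
So ω_n = √0.4758 = 0.690 rad/s and ζ = 0.7367/(2·0.690) = 0.534.
%OS = 100·exp(−πζ/√(1−ζ²)) = 13.7%.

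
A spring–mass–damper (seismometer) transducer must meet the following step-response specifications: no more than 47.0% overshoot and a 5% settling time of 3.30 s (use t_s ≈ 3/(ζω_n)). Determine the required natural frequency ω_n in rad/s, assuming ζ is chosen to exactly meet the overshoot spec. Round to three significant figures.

From %OS = 100·exp(−πζ/√(1−ζ²)), invert to get ζ = −ln(OS)/√(π² + ln²(OS)) with OS = 0.470.
−ln 0.470 = 0.7550, so ζ = 0.7550/√(π² + 0.5701) = 0.234.
From t_s ≈ 3/(ζω_n): ω_n = 3/(ζ·t_s) = 3/(0.234·3.30) = 3.89 rad/s.

ω_n ≈ 3.89 rad/s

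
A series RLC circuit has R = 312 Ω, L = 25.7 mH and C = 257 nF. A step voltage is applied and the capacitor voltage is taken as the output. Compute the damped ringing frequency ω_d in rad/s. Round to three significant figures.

For a series RLC circuit (capacitor voltage as output), ω_n = 1/√(LC) = 1/√(25.7 mH · 257 nF) = 12300 rad/s.
ζ = (R/2)·√(C/L) = (312/2)·√(257 nF/25.7 mH) = 0.493.
ω_d = 12300·√(1 − 0.493²) = 10700 rad/s.

ω_d ≈ 10700 rad/s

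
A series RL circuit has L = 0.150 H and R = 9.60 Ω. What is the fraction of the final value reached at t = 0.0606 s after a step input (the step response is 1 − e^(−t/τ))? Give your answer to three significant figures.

τ = L/R = 0.150/9.60 = 0.0156 s.
y(t)/y_∞ = 1 − e^(−t/τ) = 1 − e^(−0.0606/0.0156) = 1 − e^(−3.88) = 0.979.

y/y_∞ ≈ 0.979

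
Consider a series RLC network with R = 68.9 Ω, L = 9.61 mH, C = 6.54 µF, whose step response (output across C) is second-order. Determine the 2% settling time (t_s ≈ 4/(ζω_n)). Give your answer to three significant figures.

t_s ≈ 0.00112 s

For a series RLC circuit (capacitor voltage as output), ω_n = 1/√(LC) = 1/√(9.61 mH · 6.54 µF) = 3990 rad/s.
ζ = (R/2)·√(C/L) = (68.9/2)·√(6.54 µF/9.61 mH) = 0.899.
t_s ≈ 4/(ζω_n) = 0.00112 s.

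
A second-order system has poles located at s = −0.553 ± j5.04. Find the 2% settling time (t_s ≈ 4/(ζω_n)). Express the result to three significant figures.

t_s ≈ 7.23 s

For poles at −σ ± jω_d, ζω_n = σ = 0.553, so t_s ≈ 4/σ = 7.23 s.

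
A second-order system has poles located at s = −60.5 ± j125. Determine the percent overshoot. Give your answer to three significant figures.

%OS ≈ 21.9%

With σ = 60.5, ω_d = 125: ω_n = √(σ²+ω_d²) = 139 rad/s, ζ = σ/ω_n = 0.436.
%OS = 100 e^{−πζ/√(1−ζ²)} with ζ = 0.436 gives 21.9%.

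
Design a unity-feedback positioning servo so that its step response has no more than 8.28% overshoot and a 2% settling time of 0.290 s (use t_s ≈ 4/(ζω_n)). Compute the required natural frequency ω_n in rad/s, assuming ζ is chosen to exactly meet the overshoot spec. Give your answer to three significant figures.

From %OS = 100·exp(−πζ/√(1−ζ²)), invert to get ζ = −ln(OS)/√(π² + ln²(OS)) with OS = 0.0828.
−ln 0.0828 = 2.491, so ζ = 2.491/√(π² + 6.207) = 0.621.
Then ω_n = 4/(ζ t_s) = 4/(0.621 × 0.290) = 22.2 rad/s.

ω_n ≈ 22.2 rad/s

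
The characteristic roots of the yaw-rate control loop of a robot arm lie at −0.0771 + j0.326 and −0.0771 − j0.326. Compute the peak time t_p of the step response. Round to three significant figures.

t_p = π/ω_d with ω_d = 0.326 (the imaginary part), so t_p = 9.64 s.

t_p ≈ 9.64 s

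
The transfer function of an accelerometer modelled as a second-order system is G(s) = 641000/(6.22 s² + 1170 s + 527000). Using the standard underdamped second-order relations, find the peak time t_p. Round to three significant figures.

Dividing through by 6.22: denominator becomes s² + 188.1 s + 84730.
So ω_n = √84730 = 291 rad/s and ζ = 188.1/(2·291) = 0.323.
ω_d = ω_n√(1−ζ²) = 275 rad/s. t_p = π/ω_d = 0.0114 s.

t_p ≈ 0.0114 s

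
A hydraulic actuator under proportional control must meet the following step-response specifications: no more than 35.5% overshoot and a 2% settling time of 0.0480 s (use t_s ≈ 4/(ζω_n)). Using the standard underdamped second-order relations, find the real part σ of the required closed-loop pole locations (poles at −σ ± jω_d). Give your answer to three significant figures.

The settling-time spec alone fixes σ = ζω_n = 4/t_s = 4/0.0480 = 83.3.
(Overshoot then fixes ζ = 0.313 and hence ω_d = σ·√(1−ζ²)/ζ = 253 rad/s.)

σ ≈ 83.3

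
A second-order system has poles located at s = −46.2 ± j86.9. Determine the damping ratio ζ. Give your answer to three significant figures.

ζ ≈ 0.469

|pole| = ω_n = √(46.2² + 86.9²) = 98.4 rad/s; ζ = cos θ = σ/ω_n = 0.469.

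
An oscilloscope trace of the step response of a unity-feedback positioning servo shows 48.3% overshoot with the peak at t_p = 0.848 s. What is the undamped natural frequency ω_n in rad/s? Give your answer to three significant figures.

ω_n ≈ 3.80 rad/s

ζ from %OS: ζ = |ln 0.483|/√(π²+ln²0.483) = 0.226.
From t_p = π/ω_d, ω_d = π/0.848 = 3.70 rad/s, so ω_n = ω_d/√(1−ζ²) = 3.80 rad/s.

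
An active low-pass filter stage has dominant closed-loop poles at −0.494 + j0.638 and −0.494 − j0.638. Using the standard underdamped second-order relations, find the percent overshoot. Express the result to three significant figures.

The poles are at −σ ± jω_d with σ = 0.494 and ω_d = 0.638, so ω_n = √(σ²+ω_d²) = 0.807 rad/s and ζ = σ/ω_n = 0.612.
%OS = 100·exp(−πζ/√(1−ζ²)) = 8.78%.

%OS ≈ 8.78%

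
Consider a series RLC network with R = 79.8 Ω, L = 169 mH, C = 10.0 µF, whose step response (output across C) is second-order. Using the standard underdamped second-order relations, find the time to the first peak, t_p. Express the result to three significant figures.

t_p ≈ 0.00429 s

For a series RLC circuit (capacitor voltage as output), ω_n = 1/√(LC) = 1/√(169 mH · 10.0 µF) = 769 rad/s.
ζ = (R/2)·√(C/L) = (79.8/2)·√(10.0 µF/169 mH) = 0.307.
The damped frequency ω_d = ω_n√(1−ζ²) = 732 rad/s. t_p = π/ω_d = 0.00429 s.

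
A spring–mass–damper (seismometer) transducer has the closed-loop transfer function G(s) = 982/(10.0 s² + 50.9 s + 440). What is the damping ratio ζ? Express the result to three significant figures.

ζ ≈ 0.384

Dividing through by 10.0: denominator becomes s² + 5.090 s + 44.00.
So ω_n = √44.00 = 6.63 rad/s and ζ = 5.090/(2·6.63) = 0.384.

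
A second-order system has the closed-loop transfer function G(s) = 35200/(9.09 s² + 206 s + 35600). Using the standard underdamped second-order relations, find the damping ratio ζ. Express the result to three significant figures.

ζ ≈ 0.181

Dividing through by 9.09: denominator becomes s² + 22.66 s + 3916.
So ω_n = √3916 = 62.6 rad/s and ζ = 22.66/(2·62.6) = 0.181.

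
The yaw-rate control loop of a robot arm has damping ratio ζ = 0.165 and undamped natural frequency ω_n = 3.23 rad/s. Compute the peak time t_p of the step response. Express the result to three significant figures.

The damped frequency is ω_d = ω_n√(1−ζ²) = 3.23·√(1−0.0272) = 3.19 rad/s.
Peak time t_p = π/ω_d = π/3.19 = 0.986 s.

t_p ≈ 0.986 s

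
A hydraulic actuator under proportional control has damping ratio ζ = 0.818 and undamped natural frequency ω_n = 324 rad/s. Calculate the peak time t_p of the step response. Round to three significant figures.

The damped frequency is ω_d = ω_n√(1−ζ²) = 324·√(1−0.669) = 186 rad/s.
Peak time t_p = π/ω_d = π/186 = 0.0169 s.

t_p ≈ 0.0169 s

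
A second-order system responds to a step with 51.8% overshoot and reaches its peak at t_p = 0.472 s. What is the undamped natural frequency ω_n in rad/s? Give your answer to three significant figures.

ω_n ≈ 6.80 rad/s

From the overshoot, ζ = −ln(OS)/√(π²+ln²(OS)) = 0.205.
From t_p = π/ω_d, ω_d = π/0.472 = 6.66 rad/s, so ω_n = ω_d/√(1−ζ²) = 6.80 rad/s.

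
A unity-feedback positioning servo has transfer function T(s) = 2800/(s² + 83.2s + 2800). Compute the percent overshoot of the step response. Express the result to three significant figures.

%OS ≈ 1.84%

ω_n = √2800 = 52.9 rad/s; ζ = 83.2/(2·52.9) = 0.786.
%OS = 100 e^{−πζ/√(1−ζ²)} with ζ = 0.786 gives 1.84%.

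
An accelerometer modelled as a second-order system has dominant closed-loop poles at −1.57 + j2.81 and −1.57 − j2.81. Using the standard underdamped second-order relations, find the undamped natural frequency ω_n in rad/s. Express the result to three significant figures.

|pole| = ω_n = √(1.57² + 2.81²) = 3.22 rad/s; ζ = cos θ = σ/ω_n = 0.488.

ω_n ≈ 3.22 rad/s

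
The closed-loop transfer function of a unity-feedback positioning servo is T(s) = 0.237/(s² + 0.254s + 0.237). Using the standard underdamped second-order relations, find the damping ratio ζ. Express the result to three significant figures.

ζ ≈ 0.261

Comparing the denominator to s² + 2ζω_n s + ω_n²: ω_n = √0.237 = 0.487 rad/s, and 2ζω_n = 0.254 so ζ = 0.254/(2·0.487) = 0.261.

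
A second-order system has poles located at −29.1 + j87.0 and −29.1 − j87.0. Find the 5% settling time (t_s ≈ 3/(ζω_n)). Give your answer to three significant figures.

t_s ≈ 0.103 s

For poles at −σ ± jω_d, ζω_n = σ = 29.1, so t_s ≈ 3/σ = 0.103 s.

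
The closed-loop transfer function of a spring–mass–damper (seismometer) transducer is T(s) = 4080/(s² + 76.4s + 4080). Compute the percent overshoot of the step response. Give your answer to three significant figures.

Matching coefficients with s² + 2ζω_n s + ω_n² gives ω_n² = 4080 ⇒ ω_n = 63.9 rad/s, and ζ = 76.4/(2ω_n) = 0.598.
%OS = 100·exp(−πζ/√(1−ζ²)) = 9.59%.

%OS ≈ 9.59%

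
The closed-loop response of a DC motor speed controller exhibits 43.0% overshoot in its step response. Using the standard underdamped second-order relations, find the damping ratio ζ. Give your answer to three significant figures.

ζ ≈ 0.259

From %OS = 100·exp(−πζ/√(1−ζ²)), invert to get ζ = −ln(OS)/√(π² + ln²(OS)) with OS = 0.430.
−ln 0.430 = 0.8440, so ζ = 0.8440/√(π² + 0.7123) = 0.259.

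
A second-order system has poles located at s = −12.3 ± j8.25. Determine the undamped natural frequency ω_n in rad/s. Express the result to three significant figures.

ω_n ≈ 14.8 rad/s

The poles are at −σ ± jω_d with σ = 12.3 and ω_d = 8.25, so ω_n = √(σ²+ω_d²) = 14.8 rad/s and ζ = σ/ω_n = 0.830.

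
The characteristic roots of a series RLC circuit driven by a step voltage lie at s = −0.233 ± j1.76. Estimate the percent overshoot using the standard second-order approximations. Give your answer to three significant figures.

With σ = 0.233, ω_d = 1.76: ω_n = √(σ²+ω_d²) = 1.78 rad/s, ζ = σ/ω_n = 0.131.
Overshoot: exp(−π·0.131/√(1−0.131²)) = 0.660, i.e. 66.0%.

%OS ≈ 66.0%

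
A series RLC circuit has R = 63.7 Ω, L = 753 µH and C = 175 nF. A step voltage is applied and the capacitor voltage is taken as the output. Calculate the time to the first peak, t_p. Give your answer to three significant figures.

t_p ≈ 0.0000413 s

For a series RLC circuit (capacitor voltage as output), ω_n = 1/√(LC) = 1/√(753 µH · 175 nF) = 87100 rad/s.
ζ = (R/2)·√(C/L) = (63.7/2)·√(175 nF/753 µH) = 0.486.
ω_d = ω_n√(1−ζ²) = 76200 rad/s. t_p = π/ω_d = 0.0000413 s.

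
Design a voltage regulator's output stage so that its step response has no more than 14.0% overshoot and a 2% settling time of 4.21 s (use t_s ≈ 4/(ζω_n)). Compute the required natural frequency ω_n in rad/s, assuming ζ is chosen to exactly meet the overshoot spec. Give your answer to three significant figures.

ω_n ≈ 1.79 rad/s

From %OS = 100·exp(−πζ/√(1−ζ²)), invert to get ζ = −ln(OS)/√(π² + ln²(OS)) with OS = 0.140.
−ln 0.140 = 1.966, so ζ = 1.966/√(π² + 3.866) = 0.531.
From t_s ≈ 4/(ζω_n): ω_n = 4/(ζ·t_s) = 4/(0.531·4.21) = 1.79 rad/s.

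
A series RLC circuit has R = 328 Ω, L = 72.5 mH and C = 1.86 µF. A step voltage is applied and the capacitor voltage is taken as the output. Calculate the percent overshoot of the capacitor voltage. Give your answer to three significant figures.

For a series RLC circuit (capacitor voltage as output), ω_n = 1/√(LC) = 1/√(72.5 mH · 1.86 µF) = 2720 rad/s.
ζ = (R/2)·√(C/L) = (328/2)·√(1.86 µF/72.5 mH) = 0.831.
%OS = 100 e^{−πζ/√(1−ζ²)} with ζ = 0.831 gives 0.921%.

%OS ≈ 0.921%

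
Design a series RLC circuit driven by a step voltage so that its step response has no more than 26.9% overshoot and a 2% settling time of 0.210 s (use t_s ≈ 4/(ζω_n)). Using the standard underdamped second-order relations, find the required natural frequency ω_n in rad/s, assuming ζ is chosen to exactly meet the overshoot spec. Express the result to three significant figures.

ω_n ≈ 49.4 rad/s

ζ = −ln(OS)/√(π² + (ln OS)²). With OS = 0.269, ln OS = −1.313 and ζ = 1.313/3.405 = 0.386.
Then ω_n = 4/(ζ t_s) = 4/(0.386 × 0.210) = 49.4 rad/s.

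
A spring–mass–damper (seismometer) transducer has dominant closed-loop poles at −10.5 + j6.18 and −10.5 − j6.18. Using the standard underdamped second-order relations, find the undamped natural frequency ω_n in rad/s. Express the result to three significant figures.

|pole| = ω_n = √(10.5² + 6.18²) = 12.2 rad/s; ζ = cos θ = σ/ω_n = 0.862.

ω_n ≈ 12.2 rad/s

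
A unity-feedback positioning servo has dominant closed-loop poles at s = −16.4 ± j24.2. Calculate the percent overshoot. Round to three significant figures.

|pole| = ω_n = √(16.4² + 24.2²) = 29.2 rad/s; ζ = cos θ = σ/ω_n = 0.561.
%OS = 100·exp(−πζ/√(1−ζ²)) = 11.9%.

%OS ≈ 11.9%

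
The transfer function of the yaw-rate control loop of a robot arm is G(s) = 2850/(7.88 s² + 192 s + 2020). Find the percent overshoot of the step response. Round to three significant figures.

%OS ≈ 2.51%

Dividing through by 7.88: denominator becomes s² + 24.37 s + 256.3.
So ω_n = √256.3 = 16.0 rad/s and ζ = 24.37/(2·16.0) = 0.761.
%OS = 100·exp(−πζ/√(1−ζ²)) = 2.51%.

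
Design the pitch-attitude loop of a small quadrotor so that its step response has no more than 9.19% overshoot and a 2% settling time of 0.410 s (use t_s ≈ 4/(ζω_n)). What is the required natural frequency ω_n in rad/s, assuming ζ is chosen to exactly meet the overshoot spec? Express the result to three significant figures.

ω_n ≈ 16.1 rad/s

ζ = −ln(OS)/√(π² + (ln OS)²). With OS = 0.0919, ln OS = −2.387 and ζ = 2.387/3.946 = 0.605.
Then ω_n = 4/(ζ t_s) = 4/(0.605 × 0.410) = 16.1 rad/s.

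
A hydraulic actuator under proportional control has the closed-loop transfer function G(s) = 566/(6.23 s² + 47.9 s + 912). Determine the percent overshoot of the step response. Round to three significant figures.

%OS ≈ 34.9%

Dividing through by 6.23: denominator becomes s² + 7.689 s + 146.4.
So ω_n = √146.4 = 12.1 rad/s and ζ = 7.689/(2·12.1) = 0.318.
%OS = 100 e^{−πζ/√(1−ζ²)} with ζ = 0.318 gives 34.9%.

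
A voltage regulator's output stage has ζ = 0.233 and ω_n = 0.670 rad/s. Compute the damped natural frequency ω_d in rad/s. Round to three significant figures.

ω_d ≈ 0.652 rad/s

ω_d = ω_n√(1−ζ²) = 0.670·√0.946 = 0.652 rad/s.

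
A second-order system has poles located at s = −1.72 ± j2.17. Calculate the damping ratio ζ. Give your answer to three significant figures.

With σ = 1.72, ω_d = 2.17: ω_n = √(σ²+ω_d²) = 2.77 rad/s, ζ = σ/ω_n = 0.621.

ζ ≈ 0.621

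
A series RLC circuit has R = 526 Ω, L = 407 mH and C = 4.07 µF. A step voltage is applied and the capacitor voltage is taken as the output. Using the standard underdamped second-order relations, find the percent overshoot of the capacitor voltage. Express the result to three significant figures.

For a series RLC circuit (capacitor voltage as output), ω_n = 1/√(LC) = 1/√(407 mH · 4.07 µF) = 777 rad/s.
ζ = (R/2)·√(C/L) = (526/2)·√(4.07 µF/407 mH) = 0.832.
Overshoot: exp(−π·0.832/√(1−0.832²)) = 0.00904, i.e. 0.904%.

%OS ≈ 0.904%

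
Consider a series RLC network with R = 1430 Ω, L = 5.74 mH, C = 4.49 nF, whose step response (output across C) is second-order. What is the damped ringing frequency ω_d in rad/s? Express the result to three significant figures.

For a series RLC circuit (capacitor voltage as output), ω_n = 1/√(LC) = 1/√(5.74 mH · 4.49 nF) = 197000 rad/s.
ζ = (R/2)·√(C/L) = (1430/2)·√(4.49 nF/5.74 mH) = 0.632.
ω_d = 197000·√(1 − 0.632²) = 153000 rad/s.

ω_d ≈ 153000 rad/s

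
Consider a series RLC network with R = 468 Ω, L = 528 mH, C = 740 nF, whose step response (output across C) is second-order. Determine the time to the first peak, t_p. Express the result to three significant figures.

For a series RLC circuit (capacitor voltage as output), ω_n = 1/√(LC) = 1/√(528 mH · 740 nF) = 1600 rad/s.
ζ = (R/2)·√(C/L) = (468/2)·√(740 nF/528 mH) = 0.277.
The damped frequency ω_d = ω_n√(1−ζ²) = 1540 rad/s. t_p = π/ω_d = 0.00204 s.

t_p ≈ 0.00204 s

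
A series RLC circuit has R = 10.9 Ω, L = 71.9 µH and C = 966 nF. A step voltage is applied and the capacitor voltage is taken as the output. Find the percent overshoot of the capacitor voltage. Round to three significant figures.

%OS ≈ 7.73%

For a series RLC circuit (capacitor voltage as output), ω_n = 1/√(LC) = 1/√(71.9 µH · 966 nF) = 120000 rad/s.
ζ = (R/2)·√(C/L) = (10.9/2)·√(966 nF/71.9 µH) = 0.632.
%OS = 100·exp(−πζ/√(1−ζ²)) = 7.73%.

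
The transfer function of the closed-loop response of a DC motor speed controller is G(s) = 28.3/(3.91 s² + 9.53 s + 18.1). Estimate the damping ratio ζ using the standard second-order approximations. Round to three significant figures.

ζ ≈ 0.566

Dividing through by 3.91: denominator becomes s² + 2.437 s + 4.629.
So ω_n = √4.629 = 2.15 rad/s and ζ = 2.437/(2·2.15) = 0.566.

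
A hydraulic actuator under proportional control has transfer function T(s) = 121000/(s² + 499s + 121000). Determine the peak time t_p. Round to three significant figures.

t_p ≈ 0.0130 s

Comparing the denominator to s² + 2ζω_n s + ω_n²: ω_n = √121000 = 348 rad/s, and 2ζω_n = 499 so ζ = 499/(2·348) = 0.717.
The damped frequency ω_d = ω_n√(1−ζ²) = 242 rad/s. Then t_p = π/ω_d = 0.0130 s.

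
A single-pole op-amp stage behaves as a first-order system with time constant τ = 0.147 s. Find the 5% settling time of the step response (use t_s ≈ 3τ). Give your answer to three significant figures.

t_s ≈ 0.441 s

t_s ≈ 3τ = 0.441 s.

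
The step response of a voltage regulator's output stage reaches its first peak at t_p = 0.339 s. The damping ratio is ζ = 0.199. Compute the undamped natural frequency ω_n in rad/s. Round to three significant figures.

Peak time t_p = π/ω_d, so ω_d = π/t_p = π/0.339 = 9.27 rad/s.
ω_n = ω_d/√(1−ζ²) = 9.27/√0.960 = 9.46 rad/s.

ω_n ≈ 9.46 rad/s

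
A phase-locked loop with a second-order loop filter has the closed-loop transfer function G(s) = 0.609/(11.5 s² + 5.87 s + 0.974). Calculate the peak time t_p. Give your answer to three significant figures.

Dividing through by 11.5: denominator becomes s² + 0.5104 s + 0.08470.
So ω_n = √0.08470 = 0.291 rad/s and ζ = 0.5104/(2·0.291) = 0.877.
The damped frequency ω_d = ω_n√(1−ζ²) = 0.140 rad/s. t_p = π/ω_d = 22.5 s.

t_p ≈ 22.5 s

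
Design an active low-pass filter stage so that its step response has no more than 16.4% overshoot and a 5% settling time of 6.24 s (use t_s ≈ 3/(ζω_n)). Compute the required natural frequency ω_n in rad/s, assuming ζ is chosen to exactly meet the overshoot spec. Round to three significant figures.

ω_n ≈ 0.964 rad/s

Inverting the overshoot relation: ζ = |ln 0.164|/√(π² + ln²0.164) = 0.499.
From t_s ≈ 3/(ζω_n): ω_n = 3/(ζ·t_s) = 3/(0.499·6.24) = 0.964 rad/s.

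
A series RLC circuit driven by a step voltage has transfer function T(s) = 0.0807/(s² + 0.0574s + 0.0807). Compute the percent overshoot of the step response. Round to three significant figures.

%OS ≈ 72.7%

Matching coefficients with s² + 2ζω_n s + ω_n² gives ω_n² = 0.0807 ⇒ ω_n = 0.284 rad/s, and ζ = 0.0574/(2ω_n) = 0.101.
Overshoot: exp(−π·0.101/√(1−0.101²)) = 0.727, i.e. 72.7%.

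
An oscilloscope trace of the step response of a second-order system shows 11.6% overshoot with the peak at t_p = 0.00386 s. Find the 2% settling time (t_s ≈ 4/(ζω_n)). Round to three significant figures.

ζ from %OS: ζ = |ln 0.116|/√(π²+ln²0.116) = 0.566.
t_p = π/ω_d ⇒ ω_d = 814 rad/s; then ω_n = ω_d/√(1−ζ²) = 987 rad/s.
t_s ≈ 4/(ζω_n) = 4/(0.566·987) = 0.00717 s.

t_s ≈ 0.00717 s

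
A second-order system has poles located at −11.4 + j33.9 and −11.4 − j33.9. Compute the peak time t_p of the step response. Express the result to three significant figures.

t_p ≈ 0.0927 s

t_p = π/ω_d with ω_d = 33.9 (the imaginary part), so t_p = 0.0927 s.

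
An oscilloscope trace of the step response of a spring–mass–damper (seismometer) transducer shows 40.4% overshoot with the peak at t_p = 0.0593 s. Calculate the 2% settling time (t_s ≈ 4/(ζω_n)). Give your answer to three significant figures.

t_s ≈ 0.262 s

From the overshoot, ζ = −ln(OS)/√(π²+ln²(OS)) = 0.277.
From t_p = π/ω_d, ω_d = π/0.0593 = 53.0 rad/s, so ω_n = ω_d/√(1−ζ²) = 55.1 rad/s.
t_s ≈ 4/(ζω_n) = 4/(0.277·55.1) = 0.262 s.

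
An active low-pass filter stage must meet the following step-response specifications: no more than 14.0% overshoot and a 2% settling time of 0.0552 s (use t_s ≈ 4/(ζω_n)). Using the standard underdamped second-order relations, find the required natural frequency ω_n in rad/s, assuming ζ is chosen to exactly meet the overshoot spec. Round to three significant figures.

ω_n ≈ 137 rad/s

From %OS = 100·exp(−πζ/√(1−ζ²)), invert to get ζ = −ln(OS)/√(π² + ln²(OS)) with OS = 0.140.
−ln 0.140 = 1.966, so ζ = 1.966/√(π² + 3.866) = 0.531.
Then ω_n = 4/(ζ t_s) = 4/(0.531 × 0.0552) = 137 rad/s.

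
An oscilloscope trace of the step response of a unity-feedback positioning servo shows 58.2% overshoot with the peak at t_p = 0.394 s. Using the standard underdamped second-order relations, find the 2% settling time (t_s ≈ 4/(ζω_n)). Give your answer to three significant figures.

t_s ≈ 2.91 s

The overshoot fixes ζ = −ln(OS)/√(π²+ln²(OS)) = 0.170.
t_p = π/ω_d ⇒ ω_d = 7.97 rad/s; then ω_n = ω_d/√(1−ζ²) = 8.09 rad/s.
t_s ≈ 4/(ζω_n) = 4/(0.170·8.09) = 2.91 s.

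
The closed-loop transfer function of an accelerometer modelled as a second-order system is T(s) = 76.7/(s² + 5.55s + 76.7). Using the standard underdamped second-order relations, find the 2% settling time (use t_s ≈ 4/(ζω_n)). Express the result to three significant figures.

Matching coefficients with s² + 2ζω_n s + ω_n² gives ω_n² = 76.7 ⇒ ω_n = 8.76 rad/s, and ζ = 5.55/(2ω_n) = 0.317.
t_s ≈ 4/(ζω_n) = 4/(0.317·8.76) = 1.44 s.

t_s ≈ 1.44 s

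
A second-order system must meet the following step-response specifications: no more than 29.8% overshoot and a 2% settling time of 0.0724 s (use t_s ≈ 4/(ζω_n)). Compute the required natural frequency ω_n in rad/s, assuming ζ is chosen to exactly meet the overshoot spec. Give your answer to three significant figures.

ω_n ≈ 154 rad/s

Inverting the overshoot relation: ζ = |ln 0.298|/√(π² + ln²0.298) = 0.360.
Then ω_n = 4/(ζ t_s) = 4/(0.360 × 0.0724) = 154 rad/s.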